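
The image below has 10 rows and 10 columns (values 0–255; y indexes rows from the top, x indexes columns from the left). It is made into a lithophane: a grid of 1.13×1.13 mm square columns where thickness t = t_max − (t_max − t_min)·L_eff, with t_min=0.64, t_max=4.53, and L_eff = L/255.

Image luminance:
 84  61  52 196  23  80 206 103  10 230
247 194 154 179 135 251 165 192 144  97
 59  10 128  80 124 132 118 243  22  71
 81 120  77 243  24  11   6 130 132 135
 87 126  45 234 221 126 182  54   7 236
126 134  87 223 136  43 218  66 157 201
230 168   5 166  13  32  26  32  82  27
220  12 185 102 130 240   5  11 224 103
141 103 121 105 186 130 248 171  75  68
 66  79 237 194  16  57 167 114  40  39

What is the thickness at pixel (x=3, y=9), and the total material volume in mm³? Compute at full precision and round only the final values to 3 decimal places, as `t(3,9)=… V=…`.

t(3,9)=1.571 V=348.038

span = t_max - t_min = 4.53 - 0.64 = 3.890
L(3,9) = 194, L_eff = 194/255 = 0.760784
t(3,9) = 4.53 - 3.890·0.760784 = 1.571
Σt over all 10·10 pixels = 1737602/6375 ≈ 272.5650196
V = pitch²·Σt = 1.13²·1737602/6375 = 348.038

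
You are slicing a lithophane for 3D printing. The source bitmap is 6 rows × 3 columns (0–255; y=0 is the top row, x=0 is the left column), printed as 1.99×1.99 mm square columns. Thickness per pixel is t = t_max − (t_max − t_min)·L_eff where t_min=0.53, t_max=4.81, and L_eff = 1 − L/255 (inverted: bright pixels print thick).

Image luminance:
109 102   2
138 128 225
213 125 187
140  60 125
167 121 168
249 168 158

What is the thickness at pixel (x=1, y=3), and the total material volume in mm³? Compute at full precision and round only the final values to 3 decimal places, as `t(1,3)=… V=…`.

t(1,3)=1.537 V=209.598

span = t_max - t_min = 4.81 - 0.53 = 4.280
L(1,3) = 60, L_eff = 1 - 60/255 = 0.764706 (inverted)
t(1,3) = 4.81 - 4.280·0.764706 = 1.537
Σt over all 6·3 pixels = 26993/510 ≈ 52.9274510
V = pitch²·Σt = 1.99²·26993/510 = 209.598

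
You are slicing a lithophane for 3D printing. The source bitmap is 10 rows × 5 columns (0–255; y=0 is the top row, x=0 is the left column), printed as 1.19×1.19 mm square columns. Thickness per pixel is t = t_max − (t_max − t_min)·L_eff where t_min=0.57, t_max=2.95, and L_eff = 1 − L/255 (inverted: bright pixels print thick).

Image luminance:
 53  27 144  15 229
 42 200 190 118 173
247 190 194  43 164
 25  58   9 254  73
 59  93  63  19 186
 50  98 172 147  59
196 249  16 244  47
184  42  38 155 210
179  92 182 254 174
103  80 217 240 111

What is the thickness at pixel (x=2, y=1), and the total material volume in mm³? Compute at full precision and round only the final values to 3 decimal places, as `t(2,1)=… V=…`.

span = t_max - t_min = 2.95 - 0.57 = 2.380
L(2,1) = 190, L_eff = 1 - 190/255 = 0.254902 (inverted)
t(2,1) = 2.95 - 2.380·0.254902 = 2.343
Σt over all 10·5 pixels = 33112/375 ≈ 88.2986667
V = pitch²·Σt = 1.19²·33112/375 = 125.040

t(2,1)=2.343 V=125.040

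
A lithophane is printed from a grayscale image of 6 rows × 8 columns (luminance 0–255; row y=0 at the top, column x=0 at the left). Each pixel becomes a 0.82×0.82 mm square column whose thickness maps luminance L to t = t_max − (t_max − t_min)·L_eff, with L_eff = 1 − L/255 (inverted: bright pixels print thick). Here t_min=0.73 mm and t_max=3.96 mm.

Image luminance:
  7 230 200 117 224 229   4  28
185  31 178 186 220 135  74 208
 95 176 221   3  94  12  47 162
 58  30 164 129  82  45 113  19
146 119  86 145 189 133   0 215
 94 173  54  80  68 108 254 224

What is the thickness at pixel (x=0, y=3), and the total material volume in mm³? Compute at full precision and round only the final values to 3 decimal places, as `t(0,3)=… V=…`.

span = t_max - t_min = 3.96 - 0.73 = 3.230
L(0,3) = 58, L_eff = 1 - 58/255 = 0.772549 (inverted)
t(0,3) = 3.96 - 3.230·0.772549 = 1.465
Σt over all 6·8 pixels = 81323/750 ≈ 108.4306667
V = pitch²·Σt = 0.82²·81323/750 = 72.909

t(0,3)=1.465 V=72.909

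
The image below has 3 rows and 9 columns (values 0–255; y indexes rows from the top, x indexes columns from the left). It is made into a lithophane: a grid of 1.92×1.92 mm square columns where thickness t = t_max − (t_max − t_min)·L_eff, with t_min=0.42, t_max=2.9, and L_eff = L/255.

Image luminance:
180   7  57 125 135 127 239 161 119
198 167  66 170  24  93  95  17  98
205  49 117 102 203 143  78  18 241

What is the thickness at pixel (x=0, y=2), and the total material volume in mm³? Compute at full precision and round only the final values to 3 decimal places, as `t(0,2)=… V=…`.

t(0,2)=0.906 V=172.700

span = t_max - t_min = 2.9 - 0.42 = 2.480
L(0,2) = 205, L_eff = 205/255 = 0.803922
t(0,2) = 2.9 - 2.480·0.803922 = 0.906
Σt over all 3·9 pixels = 199103/4250 ≈ 46.8477647
V = pitch²·Σt = 1.92²·199103/4250 = 172.700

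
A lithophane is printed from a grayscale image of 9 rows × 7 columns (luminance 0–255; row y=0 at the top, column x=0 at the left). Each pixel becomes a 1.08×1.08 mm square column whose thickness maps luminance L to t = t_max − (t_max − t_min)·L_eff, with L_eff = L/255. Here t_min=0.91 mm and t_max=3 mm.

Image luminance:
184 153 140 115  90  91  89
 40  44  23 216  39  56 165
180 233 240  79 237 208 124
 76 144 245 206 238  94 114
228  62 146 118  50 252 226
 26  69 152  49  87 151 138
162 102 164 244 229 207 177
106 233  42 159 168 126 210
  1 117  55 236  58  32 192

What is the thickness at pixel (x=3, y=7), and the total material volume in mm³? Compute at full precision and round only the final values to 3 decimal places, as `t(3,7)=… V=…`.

span = t_max - t_min = 3 - 0.91 = 2.090
L(3,7) = 159, L_eff = 159/255 = 0.623529
t(3,7) = 3 - 2.090·0.623529 = 1.697
Σt over all 9·7 pixels = 1004789/8500 ≈ 118.2104706
V = pitch²·Σt = 1.08²·1004789/8500 = 137.881

t(3,7)=1.697 V=137.881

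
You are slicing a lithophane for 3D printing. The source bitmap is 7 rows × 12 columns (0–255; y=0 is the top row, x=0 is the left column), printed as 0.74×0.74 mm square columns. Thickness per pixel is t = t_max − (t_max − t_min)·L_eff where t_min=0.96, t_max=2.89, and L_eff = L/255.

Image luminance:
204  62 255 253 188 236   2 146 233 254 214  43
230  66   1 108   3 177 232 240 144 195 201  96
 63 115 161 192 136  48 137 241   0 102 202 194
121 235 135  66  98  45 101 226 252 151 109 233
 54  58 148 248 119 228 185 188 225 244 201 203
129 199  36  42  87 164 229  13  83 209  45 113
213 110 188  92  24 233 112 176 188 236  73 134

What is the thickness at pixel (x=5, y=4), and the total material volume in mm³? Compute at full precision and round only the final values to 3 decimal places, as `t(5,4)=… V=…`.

span = t_max - t_min = 2.89 - 0.96 = 1.930
L(5,4) = 228, L_eff = 228/255 = 0.894118
t(5,4) = 2.89 - 1.930·0.894118 = 1.164
Σt over all 7·12 pixels = 253467/1700 ≈ 149.0982353
V = pitch²·Σt = 0.74²·253467/1700 = 81.646

t(5,4)=1.164 V=81.646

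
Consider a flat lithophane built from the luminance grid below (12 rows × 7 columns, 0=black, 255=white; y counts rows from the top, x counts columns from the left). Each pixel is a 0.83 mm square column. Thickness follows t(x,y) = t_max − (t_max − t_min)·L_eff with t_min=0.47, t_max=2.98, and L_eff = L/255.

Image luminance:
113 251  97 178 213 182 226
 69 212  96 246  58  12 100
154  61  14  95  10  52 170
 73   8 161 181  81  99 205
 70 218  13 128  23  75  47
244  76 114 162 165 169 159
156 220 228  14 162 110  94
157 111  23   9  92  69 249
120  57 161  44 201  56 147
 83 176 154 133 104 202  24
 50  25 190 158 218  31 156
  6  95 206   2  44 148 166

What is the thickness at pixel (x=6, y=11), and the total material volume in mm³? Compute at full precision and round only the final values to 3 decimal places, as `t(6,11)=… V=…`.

span = t_max - t_min = 2.98 - 0.47 = 2.510
L(6,11) = 166, L_eff = 166/255 = 0.650980
t(6,11) = 2.98 - 2.510·0.650980 = 1.346
Σt over all 12·7 pixels = 3890479/25500 ≈ 152.5678039
V = pitch²·Σt = 0.83²·3890479/25500 = 105.104

t(6,11)=1.346 V=105.104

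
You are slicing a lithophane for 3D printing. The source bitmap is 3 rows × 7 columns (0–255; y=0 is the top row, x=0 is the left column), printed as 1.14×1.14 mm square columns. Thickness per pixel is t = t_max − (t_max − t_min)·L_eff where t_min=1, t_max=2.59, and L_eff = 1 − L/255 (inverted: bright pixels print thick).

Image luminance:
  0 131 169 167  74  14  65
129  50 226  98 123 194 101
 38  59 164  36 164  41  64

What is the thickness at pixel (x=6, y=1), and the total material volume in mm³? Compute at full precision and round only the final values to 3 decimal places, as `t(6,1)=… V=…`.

span = t_max - t_min = 2.59 - 1 = 1.590
L(6,1) = 101, L_eff = 1 - 101/255 = 0.603922 (inverted)
t(6,1) = 2.59 - 1.590·0.603922 = 1.630
Σt over all 3·7 pixels = 290171/8500 ≈ 34.1377647
V = pitch²·Σt = 1.14²·290171/8500 = 44.365

t(6,1)=1.630 V=44.365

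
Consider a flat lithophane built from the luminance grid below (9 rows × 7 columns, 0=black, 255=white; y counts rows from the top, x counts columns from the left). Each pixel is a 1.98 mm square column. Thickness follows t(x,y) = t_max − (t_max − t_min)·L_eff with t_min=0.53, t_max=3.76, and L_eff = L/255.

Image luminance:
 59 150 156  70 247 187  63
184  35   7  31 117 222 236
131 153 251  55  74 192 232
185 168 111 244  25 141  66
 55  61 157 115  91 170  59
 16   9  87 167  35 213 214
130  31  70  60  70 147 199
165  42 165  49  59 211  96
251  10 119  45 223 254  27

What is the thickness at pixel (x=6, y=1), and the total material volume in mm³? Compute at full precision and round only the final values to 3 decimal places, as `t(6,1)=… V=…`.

span = t_max - t_min = 3.76 - 0.53 = 3.230
L(6,1) = 236, L_eff = 236/255 = 0.925490
t(6,1) = 3.76 - 3.230·0.925490 = 0.771
Σt over all 9·7 pixels = 52426/375 ≈ 139.8026667
V = pitch²·Σt = 1.98²·52426/375 = 548.082

t(6,1)=0.771 V=548.082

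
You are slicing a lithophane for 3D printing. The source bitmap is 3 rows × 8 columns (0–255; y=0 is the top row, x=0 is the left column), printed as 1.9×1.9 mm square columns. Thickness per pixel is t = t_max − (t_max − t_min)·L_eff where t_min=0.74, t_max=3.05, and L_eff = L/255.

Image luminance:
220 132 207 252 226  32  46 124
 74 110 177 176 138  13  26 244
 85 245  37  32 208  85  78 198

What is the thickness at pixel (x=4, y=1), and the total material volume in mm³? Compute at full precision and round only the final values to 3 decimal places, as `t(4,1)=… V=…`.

t(4,1)=1.800 V=160.749

span = t_max - t_min = 3.05 - 0.74 = 2.310
L(4,1) = 138, L_eff = 138/255 = 0.541176
t(4,1) = 3.05 - 2.310·0.541176 = 1.800
Σt over all 3·8 pixels = 75699/1700 ≈ 44.5288235
V = pitch²·Σt = 1.9²·75699/1700 = 160.749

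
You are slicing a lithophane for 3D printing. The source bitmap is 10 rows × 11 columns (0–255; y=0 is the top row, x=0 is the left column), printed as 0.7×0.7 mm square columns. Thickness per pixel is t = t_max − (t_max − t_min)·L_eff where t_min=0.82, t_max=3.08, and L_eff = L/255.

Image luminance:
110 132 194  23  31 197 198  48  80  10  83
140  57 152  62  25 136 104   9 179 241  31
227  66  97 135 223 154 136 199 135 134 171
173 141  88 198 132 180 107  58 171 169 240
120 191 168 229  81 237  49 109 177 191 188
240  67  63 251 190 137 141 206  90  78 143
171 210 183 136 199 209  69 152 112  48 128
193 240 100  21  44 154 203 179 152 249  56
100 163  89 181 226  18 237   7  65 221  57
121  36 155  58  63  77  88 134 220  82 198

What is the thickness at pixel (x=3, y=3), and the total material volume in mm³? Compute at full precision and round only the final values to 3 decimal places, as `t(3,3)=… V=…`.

span = t_max - t_min = 3.08 - 0.82 = 2.260
L(3,3) = 198, L_eff = 198/255 = 0.776471
t(3,3) = 3.08 - 2.260·0.776471 = 1.325
Σt over all 10·11 pixels = 1327831/6375 ≈ 208.2872157
V = pitch²·Σt = 0.7²·1327831/6375 = 102.061

t(3,3)=1.325 V=102.061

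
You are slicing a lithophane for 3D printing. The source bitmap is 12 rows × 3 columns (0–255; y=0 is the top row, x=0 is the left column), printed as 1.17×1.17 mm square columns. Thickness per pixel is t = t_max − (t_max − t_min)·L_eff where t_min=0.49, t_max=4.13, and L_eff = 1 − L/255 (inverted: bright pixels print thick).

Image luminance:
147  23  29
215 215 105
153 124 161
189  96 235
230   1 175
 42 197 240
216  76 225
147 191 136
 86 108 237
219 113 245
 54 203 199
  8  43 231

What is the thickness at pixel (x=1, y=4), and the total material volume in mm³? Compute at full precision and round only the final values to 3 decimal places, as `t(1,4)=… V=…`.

t(1,4)=0.504 V=127.985

span = t_max - t_min = 4.13 - 0.49 = 3.640
L(1,4) = 1, L_eff = 1 - 1/255 = 0.996078 (inverted)
t(1,4) = 4.13 - 3.640·0.996078 = 0.504
Σt over all 12·3 pixels = 596029/6375 ≈ 93.4947451
V = pitch²·Σt = 1.17²·596029/6375 = 127.985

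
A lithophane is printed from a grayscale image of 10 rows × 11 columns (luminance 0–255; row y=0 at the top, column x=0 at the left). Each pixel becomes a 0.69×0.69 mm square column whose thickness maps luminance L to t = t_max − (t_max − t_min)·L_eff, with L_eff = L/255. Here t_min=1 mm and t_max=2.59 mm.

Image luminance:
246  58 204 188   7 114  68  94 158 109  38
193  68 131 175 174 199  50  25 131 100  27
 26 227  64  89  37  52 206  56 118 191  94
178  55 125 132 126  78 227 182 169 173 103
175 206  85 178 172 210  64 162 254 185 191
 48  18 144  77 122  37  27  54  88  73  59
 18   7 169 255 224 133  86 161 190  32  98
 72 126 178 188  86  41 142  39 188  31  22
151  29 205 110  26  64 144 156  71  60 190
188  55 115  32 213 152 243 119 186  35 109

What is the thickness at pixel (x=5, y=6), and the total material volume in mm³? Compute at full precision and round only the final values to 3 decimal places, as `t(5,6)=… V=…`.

span = t_max - t_min = 2.59 - 1 = 1.590
L(5,6) = 133, L_eff = 133/255 = 0.521569
t(5,6) = 2.59 - 1.590·0.521569 = 1.761
Σt over all 10·11 pixels = 1730901/8500 ≈ 203.6354118
V = pitch²·Σt = 0.69²·1730901/8500 = 96.951

t(5,6)=1.761 V=96.951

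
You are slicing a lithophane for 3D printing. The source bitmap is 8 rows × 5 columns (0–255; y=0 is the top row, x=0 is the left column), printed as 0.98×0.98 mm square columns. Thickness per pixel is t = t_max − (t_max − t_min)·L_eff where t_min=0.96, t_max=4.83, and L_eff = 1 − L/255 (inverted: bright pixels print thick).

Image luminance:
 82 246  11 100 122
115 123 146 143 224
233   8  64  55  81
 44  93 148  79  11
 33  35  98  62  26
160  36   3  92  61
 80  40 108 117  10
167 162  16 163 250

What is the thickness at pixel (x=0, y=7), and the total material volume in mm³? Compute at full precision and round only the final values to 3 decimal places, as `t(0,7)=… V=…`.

t(0,7)=3.494 V=92.951

span = t_max - t_min = 4.83 - 0.96 = 3.870
L(0,7) = 167, L_eff = 1 - 167/255 = 0.345098 (inverted)
t(0,7) = 4.83 - 3.870·0.345098 = 3.494
Σt over all 8·5 pixels = 822663/8500 ≈ 96.7838824
V = pitch²·Σt = 0.98²·822663/8500 = 92.951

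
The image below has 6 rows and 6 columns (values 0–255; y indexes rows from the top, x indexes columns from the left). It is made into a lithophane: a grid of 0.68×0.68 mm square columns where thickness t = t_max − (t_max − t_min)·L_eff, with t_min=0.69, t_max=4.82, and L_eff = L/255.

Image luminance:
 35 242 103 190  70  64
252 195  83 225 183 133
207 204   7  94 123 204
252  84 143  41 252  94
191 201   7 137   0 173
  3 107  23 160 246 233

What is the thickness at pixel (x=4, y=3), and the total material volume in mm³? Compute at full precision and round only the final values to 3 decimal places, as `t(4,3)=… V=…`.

span = t_max - t_min = 4.82 - 0.69 = 4.130
L(4,3) = 252, L_eff = 252/255 = 0.988235
t(4,3) = 4.82 - 4.130·0.988235 = 0.739
Σt over all 6·6 pixels = 2375867/25500 ≈ 93.1712549
V = pitch²·Σt = 0.68²·2375867/25500 = 43.082

t(4,3)=0.739 V=43.082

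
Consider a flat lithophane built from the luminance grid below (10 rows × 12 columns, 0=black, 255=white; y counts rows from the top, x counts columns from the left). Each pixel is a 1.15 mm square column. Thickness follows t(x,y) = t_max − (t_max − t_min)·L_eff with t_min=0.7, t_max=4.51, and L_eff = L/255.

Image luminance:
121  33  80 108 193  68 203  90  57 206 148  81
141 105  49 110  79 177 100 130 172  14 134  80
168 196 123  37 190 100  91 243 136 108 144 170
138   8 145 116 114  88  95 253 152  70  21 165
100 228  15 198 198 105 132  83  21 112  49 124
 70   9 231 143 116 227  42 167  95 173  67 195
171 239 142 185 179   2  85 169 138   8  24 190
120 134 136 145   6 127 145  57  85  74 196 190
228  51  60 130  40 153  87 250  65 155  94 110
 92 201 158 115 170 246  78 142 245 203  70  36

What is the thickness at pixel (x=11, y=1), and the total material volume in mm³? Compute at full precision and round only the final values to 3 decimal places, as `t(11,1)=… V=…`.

span = t_max - t_min = 4.51 - 0.7 = 3.810
L(11,1) = 80, L_eff = 80/255 = 0.313725
t(11,1) = 4.51 - 3.810·0.313725 = 3.315
Σt over all 10·12 pixels = 680912/2125 ≈ 320.4291765
V = pitch²·Σt = 1.15²·680912/2125 = 423.768

t(11,1)=3.315 V=423.768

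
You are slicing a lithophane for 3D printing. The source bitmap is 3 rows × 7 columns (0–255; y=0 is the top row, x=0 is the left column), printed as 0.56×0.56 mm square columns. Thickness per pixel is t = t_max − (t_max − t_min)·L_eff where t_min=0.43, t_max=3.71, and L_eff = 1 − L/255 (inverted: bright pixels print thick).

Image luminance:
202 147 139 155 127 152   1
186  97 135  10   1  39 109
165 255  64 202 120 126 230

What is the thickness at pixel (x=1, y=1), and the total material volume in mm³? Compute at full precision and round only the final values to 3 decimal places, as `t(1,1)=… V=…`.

span = t_max - t_min = 3.71 - 0.43 = 3.280
L(1,1) = 97, L_eff = 1 - 97/255 = 0.619608 (inverted)
t(1,1) = 3.71 - 3.280·0.619608 = 1.678
Σt over all 3·7 pixels = 1103401/25500 ≈ 43.2706275
V = pitch²·Σt = 0.56²·1103401/25500 = 13.570

t(1,1)=1.678 V=13.570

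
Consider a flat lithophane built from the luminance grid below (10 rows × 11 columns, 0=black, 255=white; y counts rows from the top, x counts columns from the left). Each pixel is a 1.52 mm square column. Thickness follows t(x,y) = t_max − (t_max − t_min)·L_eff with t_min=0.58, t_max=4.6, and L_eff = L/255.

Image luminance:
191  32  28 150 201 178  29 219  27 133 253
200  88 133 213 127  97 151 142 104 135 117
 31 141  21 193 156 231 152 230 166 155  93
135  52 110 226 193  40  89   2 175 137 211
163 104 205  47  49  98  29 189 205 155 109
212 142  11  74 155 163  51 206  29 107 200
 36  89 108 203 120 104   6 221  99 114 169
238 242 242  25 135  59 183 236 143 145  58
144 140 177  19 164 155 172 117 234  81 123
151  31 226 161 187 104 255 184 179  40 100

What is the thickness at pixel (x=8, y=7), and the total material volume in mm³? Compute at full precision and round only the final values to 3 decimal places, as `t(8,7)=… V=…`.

span = t_max - t_min = 4.6 - 0.58 = 4.020
L(8,7) = 143, L_eff = 143/255 = 0.560784
t(8,7) = 4.6 - 4.020·0.560784 = 2.346
Σt over all 10·11 pixels = 1164997/4250 ≈ 274.1169412
V = pitch²·Σt = 1.52²·1164997/4250 = 633.320

t(8,7)=2.346 V=633.320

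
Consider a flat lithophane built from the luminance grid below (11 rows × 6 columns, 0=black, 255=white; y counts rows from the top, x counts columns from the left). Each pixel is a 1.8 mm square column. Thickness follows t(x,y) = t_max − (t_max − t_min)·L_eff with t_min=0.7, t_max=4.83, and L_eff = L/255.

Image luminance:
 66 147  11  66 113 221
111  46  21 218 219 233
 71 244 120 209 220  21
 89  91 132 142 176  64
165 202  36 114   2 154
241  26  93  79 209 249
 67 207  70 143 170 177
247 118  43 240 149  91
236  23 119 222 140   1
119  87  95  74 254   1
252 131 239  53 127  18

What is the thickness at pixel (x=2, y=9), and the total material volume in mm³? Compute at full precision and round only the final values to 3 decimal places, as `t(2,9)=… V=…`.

t(2,9)=3.291 V=585.023

span = t_max - t_min = 4.83 - 0.7 = 4.130
L(2,9) = 95, L_eff = 95/255 = 0.372549
t(2,9) = 4.83 - 4.130·0.372549 = 3.291
Σt over all 11·6 pixels = 67711/375 ≈ 180.5626667
V = pitch²·Σt = 1.8²·67711/375 = 585.023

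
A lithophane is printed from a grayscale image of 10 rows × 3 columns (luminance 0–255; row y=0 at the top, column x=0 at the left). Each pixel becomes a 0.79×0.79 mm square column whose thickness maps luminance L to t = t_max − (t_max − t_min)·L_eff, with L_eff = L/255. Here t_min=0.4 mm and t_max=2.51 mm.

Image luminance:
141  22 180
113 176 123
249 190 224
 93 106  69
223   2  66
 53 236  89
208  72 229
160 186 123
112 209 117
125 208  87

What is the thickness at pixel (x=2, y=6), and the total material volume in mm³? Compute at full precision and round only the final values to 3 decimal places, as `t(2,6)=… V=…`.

span = t_max - t_min = 2.51 - 0.4 = 2.110
L(2,6) = 229, L_eff = 229/255 = 0.898039
t(2,6) = 2.51 - 2.110·0.898039 = 0.615
Σt over all 10·3 pixels = 345283/8500 ≈ 40.6215294
V = pitch²·Σt = 0.79²·345283/8500 = 25.352

t(2,6)=0.615 V=25.352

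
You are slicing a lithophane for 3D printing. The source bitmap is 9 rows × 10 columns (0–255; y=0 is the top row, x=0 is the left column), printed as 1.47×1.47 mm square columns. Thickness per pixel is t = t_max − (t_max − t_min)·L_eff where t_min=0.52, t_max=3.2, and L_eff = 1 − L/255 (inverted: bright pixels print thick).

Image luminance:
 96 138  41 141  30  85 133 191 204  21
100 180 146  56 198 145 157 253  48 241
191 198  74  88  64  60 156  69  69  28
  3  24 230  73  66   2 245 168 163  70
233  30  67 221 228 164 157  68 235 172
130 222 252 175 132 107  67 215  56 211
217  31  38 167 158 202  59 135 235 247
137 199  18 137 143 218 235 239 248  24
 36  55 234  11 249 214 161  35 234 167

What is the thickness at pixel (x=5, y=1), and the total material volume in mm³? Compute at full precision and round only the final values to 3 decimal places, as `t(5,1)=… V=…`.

span = t_max - t_min = 3.2 - 0.52 = 2.680
L(5,1) = 145, L_eff = 1 - 145/255 = 0.431373 (inverted)
t(5,1) = 3.2 - 2.680·0.431373 = 2.044
Σt over all 9·10 pixels = 74696/425 ≈ 175.7552941
V = pitch²·Σt = 1.47²·74696/425 = 379.790

t(5,1)=2.044 V=379.790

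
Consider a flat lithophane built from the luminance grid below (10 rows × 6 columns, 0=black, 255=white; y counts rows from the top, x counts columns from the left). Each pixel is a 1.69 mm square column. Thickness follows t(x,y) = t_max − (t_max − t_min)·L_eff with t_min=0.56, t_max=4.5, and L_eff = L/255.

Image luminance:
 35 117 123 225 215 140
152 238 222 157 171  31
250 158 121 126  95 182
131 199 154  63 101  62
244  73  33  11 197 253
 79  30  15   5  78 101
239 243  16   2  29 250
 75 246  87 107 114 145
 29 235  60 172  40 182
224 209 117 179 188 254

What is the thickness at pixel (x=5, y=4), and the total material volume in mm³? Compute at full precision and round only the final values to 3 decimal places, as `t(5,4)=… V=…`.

t(5,4)=0.591 V=416.831

span = t_max - t_min = 4.5 - 0.56 = 3.940
L(5,4) = 253, L_eff = 253/255 = 0.992157
t(5,4) = 4.5 - 3.940·0.992157 = 0.591
Σt over all 10·6 pixels = 1860787/12750 ≈ 145.9440784
V = pitch²·Σt = 1.69²·1860787/12750 = 416.831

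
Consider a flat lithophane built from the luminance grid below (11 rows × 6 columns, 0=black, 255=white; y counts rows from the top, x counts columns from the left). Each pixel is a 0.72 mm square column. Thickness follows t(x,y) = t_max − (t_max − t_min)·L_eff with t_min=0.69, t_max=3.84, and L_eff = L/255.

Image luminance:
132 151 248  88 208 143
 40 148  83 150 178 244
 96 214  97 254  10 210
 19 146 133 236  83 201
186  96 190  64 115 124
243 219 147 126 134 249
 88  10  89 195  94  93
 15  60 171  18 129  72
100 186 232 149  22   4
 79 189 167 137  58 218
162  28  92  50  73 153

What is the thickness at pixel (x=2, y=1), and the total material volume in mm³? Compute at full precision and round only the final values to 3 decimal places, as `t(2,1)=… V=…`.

t(2,1)=2.815 V=76.708

span = t_max - t_min = 3.84 - 0.69 = 3.150
L(2,1) = 83, L_eff = 83/255 = 0.325490
t(2,1) = 3.84 - 3.150·0.325490 = 2.815
Σt over all 11·6 pixels = 5031/34 ≈ 147.9705882
V = pitch²·Σt = 0.72²·5031/34 = 76.708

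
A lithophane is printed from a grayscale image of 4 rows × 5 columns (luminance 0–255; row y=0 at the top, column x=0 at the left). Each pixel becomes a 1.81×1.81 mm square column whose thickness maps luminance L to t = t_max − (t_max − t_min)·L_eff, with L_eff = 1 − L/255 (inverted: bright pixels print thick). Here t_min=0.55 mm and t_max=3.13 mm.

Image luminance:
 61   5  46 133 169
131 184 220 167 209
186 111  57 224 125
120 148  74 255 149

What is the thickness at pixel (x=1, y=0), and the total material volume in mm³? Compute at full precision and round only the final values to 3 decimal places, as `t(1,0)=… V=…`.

span = t_max - t_min = 3.13 - 0.55 = 2.580
L(1,0) = 5, L_eff = 1 - 5/255 = 0.980392 (inverted)
t(1,0) = 3.13 - 2.580·0.980392 = 0.601
Σt over all 4·5 pixels = 83016/2125 ≈ 39.0663529
V = pitch²·Σt = 1.81²·83016/2125 = 127.985

t(1,0)=0.601 V=127.985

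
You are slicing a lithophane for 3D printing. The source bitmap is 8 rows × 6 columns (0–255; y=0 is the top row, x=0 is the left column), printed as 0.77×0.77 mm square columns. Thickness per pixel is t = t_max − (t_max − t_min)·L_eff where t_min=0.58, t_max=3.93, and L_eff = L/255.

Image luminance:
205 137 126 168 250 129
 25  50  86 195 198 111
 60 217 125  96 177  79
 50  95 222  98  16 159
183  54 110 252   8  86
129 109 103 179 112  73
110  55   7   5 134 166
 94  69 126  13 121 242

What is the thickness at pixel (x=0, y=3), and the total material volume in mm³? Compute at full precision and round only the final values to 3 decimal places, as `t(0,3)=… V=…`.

t(0,3)=3.273 V=68.117

span = t_max - t_min = 3.93 - 0.58 = 3.350
L(0,3) = 50, L_eff = 50/255 = 0.196078
t(0,3) = 3.93 - 3.350·0.196078 = 3.273
Σt over all 8·6 pixels = 292963/2550 ≈ 114.8874510
V = pitch²·Σt = 0.77²·292963/2550 = 68.117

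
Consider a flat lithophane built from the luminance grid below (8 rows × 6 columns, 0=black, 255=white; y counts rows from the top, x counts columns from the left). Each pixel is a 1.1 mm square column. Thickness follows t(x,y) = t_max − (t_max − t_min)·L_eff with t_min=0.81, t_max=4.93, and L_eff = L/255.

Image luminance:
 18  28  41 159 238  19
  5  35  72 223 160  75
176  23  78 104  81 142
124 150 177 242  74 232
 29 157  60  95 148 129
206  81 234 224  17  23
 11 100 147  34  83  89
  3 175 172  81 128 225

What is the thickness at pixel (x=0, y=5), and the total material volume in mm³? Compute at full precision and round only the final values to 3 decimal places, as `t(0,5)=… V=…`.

span = t_max - t_min = 4.93 - 0.81 = 4.120
L(0,5) = 206, L_eff = 206/255 = 0.807843
t(0,5) = 4.93 - 4.120·0.807843 = 1.602
Σt over all 8·6 pixels = 959899/6375 ≈ 150.5723922
V = pitch²·Σt = 1.1²·959899/6375 = 182.193

t(0,5)=1.602 V=182.193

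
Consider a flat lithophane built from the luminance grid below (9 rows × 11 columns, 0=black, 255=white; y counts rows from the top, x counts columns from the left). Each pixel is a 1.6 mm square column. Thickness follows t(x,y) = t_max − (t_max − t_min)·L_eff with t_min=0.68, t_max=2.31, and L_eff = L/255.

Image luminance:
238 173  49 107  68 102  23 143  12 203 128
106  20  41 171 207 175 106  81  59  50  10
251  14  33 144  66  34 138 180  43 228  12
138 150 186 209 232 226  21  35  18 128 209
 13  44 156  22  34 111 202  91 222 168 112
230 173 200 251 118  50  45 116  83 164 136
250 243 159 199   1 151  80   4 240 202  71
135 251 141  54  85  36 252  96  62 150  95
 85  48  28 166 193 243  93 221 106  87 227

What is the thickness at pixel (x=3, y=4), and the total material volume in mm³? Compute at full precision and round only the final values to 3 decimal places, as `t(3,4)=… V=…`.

span = t_max - t_min = 2.31 - 0.68 = 1.630
L(3,4) = 22, L_eff = 22/255 = 0.086275
t(3,4) = 2.31 - 1.630·0.086275 = 2.169
Σt over all 9·11 pixels = 1283063/8500 ≈ 150.9485882
V = pitch²·Σt = 1.6²·1283063/8500 = 386.428

t(3,4)=2.169 V=386.428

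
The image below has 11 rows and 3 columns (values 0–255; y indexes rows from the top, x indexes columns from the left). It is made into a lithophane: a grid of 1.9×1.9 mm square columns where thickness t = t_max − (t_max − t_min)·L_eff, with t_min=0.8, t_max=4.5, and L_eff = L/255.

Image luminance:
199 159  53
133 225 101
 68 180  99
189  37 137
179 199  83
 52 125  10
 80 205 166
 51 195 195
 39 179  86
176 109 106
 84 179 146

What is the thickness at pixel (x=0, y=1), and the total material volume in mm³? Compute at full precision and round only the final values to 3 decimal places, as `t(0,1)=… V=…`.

t(0,1)=2.570 V=314.830

span = t_max - t_min = 4.5 - 0.8 = 3.700
L(0,1) = 133, L_eff = 133/255 = 0.521569
t(0,1) = 4.5 - 3.700·0.521569 = 2.570
Σt over all 11·3 pixels = 74129/850 ≈ 87.2105882
V = pitch²·Σt = 1.9²·74129/850 = 314.830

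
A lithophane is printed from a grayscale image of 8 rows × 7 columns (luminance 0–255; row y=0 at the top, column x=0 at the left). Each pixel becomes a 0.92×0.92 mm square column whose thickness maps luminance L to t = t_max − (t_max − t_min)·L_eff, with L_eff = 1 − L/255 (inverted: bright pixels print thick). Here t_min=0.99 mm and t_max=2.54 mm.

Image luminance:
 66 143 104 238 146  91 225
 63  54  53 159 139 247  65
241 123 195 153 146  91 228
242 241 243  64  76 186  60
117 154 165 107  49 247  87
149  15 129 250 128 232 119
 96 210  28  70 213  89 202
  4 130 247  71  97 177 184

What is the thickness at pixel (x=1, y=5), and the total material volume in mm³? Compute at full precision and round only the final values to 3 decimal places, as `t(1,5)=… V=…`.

span = t_max - t_min = 2.54 - 0.99 = 1.550
L(1,5) = 15, L_eff = 1 - 15/255 = 0.941176 (inverted)
t(1,5) = 2.54 - 1.550·0.941176 = 1.081
Σt over all 8·7 pixels = 43836/425 ≈ 103.1435294
V = pitch²·Σt = 0.92²·43836/425 = 87.301

t(1,5)=1.081 V=87.301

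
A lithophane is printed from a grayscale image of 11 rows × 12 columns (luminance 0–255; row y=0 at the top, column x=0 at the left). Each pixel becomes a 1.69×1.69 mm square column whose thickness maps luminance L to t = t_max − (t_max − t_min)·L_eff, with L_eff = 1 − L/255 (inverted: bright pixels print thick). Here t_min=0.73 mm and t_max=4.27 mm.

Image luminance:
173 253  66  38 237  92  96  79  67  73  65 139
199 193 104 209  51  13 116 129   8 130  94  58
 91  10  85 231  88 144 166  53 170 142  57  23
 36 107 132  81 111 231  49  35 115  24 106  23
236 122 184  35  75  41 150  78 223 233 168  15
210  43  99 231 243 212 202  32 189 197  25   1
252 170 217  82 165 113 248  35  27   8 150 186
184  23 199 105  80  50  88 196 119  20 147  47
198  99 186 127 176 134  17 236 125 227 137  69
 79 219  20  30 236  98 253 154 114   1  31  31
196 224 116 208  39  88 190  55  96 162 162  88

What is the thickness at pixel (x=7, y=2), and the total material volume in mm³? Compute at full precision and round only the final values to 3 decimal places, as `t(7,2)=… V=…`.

t(7,2)=1.466 V=900.405

span = t_max - t_min = 4.27 - 0.73 = 3.540
L(7,2) = 53, L_eff = 1 - 53/255 = 0.792157 (inverted)
t(7,2) = 4.27 - 3.540·0.792157 = 1.466
Σt over all 11·12 pixels = 669921/2125 ≈ 315.2569412
V = pitch²·Σt = 1.69²·669921/2125 = 900.405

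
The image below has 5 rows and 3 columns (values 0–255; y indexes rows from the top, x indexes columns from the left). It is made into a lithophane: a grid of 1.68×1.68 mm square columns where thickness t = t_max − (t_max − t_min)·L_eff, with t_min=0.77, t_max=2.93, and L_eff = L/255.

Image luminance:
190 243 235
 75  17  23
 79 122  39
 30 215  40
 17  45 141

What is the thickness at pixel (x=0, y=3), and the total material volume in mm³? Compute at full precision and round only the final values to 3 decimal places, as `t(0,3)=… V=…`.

span = t_max - t_min = 2.93 - 0.77 = 2.160
L(0,3) = 30, L_eff = 30/255 = 0.117647
t(0,3) = 2.93 - 2.160·0.117647 = 2.676
Σt over all 5·3 pixels = 264783/8500 ≈ 31.1509412
V = pitch²·Σt = 1.68²·264783/8500 = 87.920

t(0,3)=2.676 V=87.920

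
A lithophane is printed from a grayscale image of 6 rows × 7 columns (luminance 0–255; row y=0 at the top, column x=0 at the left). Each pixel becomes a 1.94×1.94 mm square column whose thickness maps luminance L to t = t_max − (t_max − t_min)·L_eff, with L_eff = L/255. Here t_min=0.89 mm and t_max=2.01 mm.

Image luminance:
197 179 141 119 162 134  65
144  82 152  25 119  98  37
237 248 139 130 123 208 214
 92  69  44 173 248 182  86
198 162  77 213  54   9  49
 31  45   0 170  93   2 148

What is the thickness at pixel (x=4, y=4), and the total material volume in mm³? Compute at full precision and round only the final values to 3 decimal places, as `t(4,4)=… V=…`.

span = t_max - t_min = 2.01 - 0.89 = 1.120
L(4,4) = 54, L_eff = 54/255 = 0.211765
t(4,4) = 2.01 - 1.120·0.211765 = 1.773
Σt over all 6·7 pixels = 790867/12750 ≈ 62.0287843
V = pitch²·Σt = 1.94²·790867/12750 = 233.452

t(4,4)=1.773 V=233.452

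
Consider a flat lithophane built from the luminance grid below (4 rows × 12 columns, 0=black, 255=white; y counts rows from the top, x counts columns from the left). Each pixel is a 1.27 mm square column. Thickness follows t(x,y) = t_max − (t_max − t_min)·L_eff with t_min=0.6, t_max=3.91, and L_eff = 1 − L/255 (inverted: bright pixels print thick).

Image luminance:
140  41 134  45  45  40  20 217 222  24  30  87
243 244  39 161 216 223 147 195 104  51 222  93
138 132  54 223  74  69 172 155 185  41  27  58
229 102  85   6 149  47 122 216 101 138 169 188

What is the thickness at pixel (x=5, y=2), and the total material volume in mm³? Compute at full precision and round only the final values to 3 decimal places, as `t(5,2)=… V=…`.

t(5,2)=1.496 V=169.200

span = t_max - t_min = 3.91 - 0.6 = 3.310
L(5,2) = 69, L_eff = 1 - 69/255 = 0.729412 (inverted)
t(5,2) = 3.91 - 3.310·0.729412 = 1.496
Σt over all 4·12 pixels = 2675053/25500 ≈ 104.9040392
V = pitch²·Σt = 1.27²·2675053/25500 = 169.200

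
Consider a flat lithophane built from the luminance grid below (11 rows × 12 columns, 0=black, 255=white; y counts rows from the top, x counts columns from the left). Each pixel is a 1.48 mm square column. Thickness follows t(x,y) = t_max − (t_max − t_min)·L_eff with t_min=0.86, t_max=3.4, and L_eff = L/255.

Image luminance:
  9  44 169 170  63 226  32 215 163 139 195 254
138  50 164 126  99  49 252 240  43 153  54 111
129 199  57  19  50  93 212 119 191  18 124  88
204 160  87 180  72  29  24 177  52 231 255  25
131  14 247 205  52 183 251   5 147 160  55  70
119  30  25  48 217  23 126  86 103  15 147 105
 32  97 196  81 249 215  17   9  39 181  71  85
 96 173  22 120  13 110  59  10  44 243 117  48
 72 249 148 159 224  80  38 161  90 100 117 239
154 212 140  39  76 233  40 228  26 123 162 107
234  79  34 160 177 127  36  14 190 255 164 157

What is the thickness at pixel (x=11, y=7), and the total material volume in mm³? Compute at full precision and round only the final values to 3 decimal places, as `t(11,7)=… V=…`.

span = t_max - t_min = 3.4 - 0.86 = 2.540
L(11,7) = 48, L_eff = 48/255 = 0.188235
t(11,7) = 3.4 - 2.540·0.188235 = 2.922
Σt over all 11·12 pixels = 1864912/6375 ≈ 292.5352157
V = pitch²·Σt = 1.48²·1864912/6375 = 640.769

t(11,7)=2.922 V=640.769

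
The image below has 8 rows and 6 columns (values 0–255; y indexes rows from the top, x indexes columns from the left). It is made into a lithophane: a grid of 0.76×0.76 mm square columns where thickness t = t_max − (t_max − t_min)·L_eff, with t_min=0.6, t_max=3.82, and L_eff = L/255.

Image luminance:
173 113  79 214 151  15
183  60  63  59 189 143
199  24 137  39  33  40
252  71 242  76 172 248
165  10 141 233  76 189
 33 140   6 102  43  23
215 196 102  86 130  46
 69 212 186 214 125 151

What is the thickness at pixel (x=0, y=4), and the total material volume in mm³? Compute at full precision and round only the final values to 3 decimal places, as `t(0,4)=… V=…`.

span = t_max - t_min = 3.82 - 0.6 = 3.220
L(0,4) = 165, L_eff = 165/255 = 0.647059
t(0,4) = 3.82 - 3.220·0.647059 = 1.736
Σt over all 8·6 pixels = 232182/2125 ≈ 109.2621176
V = pitch²·Σt = 0.76²·232182/2125 = 63.110

t(0,4)=1.736 V=63.110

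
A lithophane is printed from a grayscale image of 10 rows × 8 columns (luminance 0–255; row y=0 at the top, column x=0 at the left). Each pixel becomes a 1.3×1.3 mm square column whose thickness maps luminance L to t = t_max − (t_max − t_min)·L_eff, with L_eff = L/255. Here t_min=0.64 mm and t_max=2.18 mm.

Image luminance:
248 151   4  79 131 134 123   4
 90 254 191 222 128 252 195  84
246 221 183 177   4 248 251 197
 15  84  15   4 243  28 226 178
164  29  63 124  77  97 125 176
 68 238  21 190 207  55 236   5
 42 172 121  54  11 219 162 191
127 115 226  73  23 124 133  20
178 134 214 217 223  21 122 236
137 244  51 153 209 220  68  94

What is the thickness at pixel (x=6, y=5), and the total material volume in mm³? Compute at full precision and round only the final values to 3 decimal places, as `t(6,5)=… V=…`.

span = t_max - t_min = 2.18 - 0.64 = 1.540
L(6,5) = 236, L_eff = 236/255 = 0.925490
t(6,5) = 2.18 - 1.540·0.925490 = 0.755
Σt over all 10·8 pixels = 1390537/12750 ≈ 109.0617255
V = pitch²·Σt = 1.3²·1390537/12750 = 184.314

t(6,5)=0.755 V=184.314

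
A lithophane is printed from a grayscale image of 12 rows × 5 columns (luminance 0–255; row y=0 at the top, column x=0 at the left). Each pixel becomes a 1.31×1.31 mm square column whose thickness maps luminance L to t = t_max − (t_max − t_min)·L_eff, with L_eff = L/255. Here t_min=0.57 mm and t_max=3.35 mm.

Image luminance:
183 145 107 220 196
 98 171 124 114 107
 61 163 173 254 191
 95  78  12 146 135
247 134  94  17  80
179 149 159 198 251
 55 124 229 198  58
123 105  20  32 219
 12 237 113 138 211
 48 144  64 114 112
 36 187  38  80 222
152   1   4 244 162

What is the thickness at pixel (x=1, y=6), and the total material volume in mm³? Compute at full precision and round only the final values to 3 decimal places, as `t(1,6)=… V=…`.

t(1,6)=1.998 V=199.699

span = t_max - t_min = 3.35 - 0.57 = 2.780
L(1,6) = 124, L_eff = 124/255 = 0.486275
t(1,6) = 3.35 - 2.780·0.486275 = 1.998
Σt over all 12·5 pixels = 1483693/12750 ≈ 116.3680784
V = pitch²·Σt = 1.31²·1483693/12750 = 199.699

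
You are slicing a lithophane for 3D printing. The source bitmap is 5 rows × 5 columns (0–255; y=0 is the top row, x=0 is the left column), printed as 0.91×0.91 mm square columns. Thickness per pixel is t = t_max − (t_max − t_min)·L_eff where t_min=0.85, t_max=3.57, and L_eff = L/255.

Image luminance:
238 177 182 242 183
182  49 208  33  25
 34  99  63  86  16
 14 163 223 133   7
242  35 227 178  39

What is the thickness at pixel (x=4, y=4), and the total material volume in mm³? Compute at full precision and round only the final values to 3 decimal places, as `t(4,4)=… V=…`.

t(4,4)=3.154 V=46.720

span = t_max - t_min = 3.57 - 0.85 = 2.720
L(4,4) = 39, L_eff = 39/255 = 0.152941
t(4,4) = 3.57 - 2.720·0.152941 = 3.154
Σt over all 5·5 pixels = 56.418
V = pitch²·Σt = 0.91²·56.418 = 46.720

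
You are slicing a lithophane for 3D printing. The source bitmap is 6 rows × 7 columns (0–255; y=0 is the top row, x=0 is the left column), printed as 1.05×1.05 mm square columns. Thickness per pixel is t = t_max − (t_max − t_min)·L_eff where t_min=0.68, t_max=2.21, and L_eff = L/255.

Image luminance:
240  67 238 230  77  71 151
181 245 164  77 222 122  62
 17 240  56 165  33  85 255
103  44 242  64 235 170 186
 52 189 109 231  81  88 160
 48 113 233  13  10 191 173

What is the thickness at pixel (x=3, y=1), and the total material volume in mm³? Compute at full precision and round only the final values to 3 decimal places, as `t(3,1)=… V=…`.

span = t_max - t_min = 2.21 - 0.68 = 1.530
L(3,1) = 77, L_eff = 77/255 = 0.301961
t(3,1) = 2.21 - 1.530·0.301961 = 1.748
Σt over all 6·7 pixels = 58.422
V = pitch²·Σt = 1.05²·58.422 = 64.410

t(3,1)=1.748 V=64.410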